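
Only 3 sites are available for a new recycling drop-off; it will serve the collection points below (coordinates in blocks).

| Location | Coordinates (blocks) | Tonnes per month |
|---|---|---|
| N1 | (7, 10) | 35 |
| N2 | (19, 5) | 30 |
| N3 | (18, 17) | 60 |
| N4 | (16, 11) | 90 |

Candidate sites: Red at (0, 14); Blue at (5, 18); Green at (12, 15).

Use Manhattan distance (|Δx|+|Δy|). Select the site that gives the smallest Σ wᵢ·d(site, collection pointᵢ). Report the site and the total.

Green, total 2060 blocks

Total weighted distance at each candidate:
  Red (0, 14): total = 4195
  Blue (5, 18): total = 3620
  Green (12, 15): total = 2060
Minimum is at Green with total 2060 blocks.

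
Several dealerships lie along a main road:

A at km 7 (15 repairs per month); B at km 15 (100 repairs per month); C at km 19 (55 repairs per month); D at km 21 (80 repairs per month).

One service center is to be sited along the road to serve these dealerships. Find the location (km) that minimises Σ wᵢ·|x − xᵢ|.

x = 19

For a sum of weighted absolute distances on a line, the optimum is the weighted median (not the mean). Total weight W = 250; half-weight = 125.
Sort by position and accumulate weight:
  km 7 (A, w=15) → cum 15
  km 15 (B, w=100) → cum 115
  km 19 (C, w=55) → cum 170  ≥ 125 → median here
  km 21 (D, w=80) → cum 250
Optimal location: km 19.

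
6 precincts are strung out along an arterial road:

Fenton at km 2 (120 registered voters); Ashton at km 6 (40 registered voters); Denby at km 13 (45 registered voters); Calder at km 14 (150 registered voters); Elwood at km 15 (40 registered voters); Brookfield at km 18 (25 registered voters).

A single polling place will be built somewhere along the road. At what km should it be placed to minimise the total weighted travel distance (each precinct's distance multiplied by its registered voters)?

x = 14

For a sum of weighted absolute distances on a line, the optimum is the weighted median (not the mean). Total weight W = 420; half-weight = 210.
Sort by position and accumulate weight:
  km 2 (Fenton, w=120) → cum 120
  km 6 (Ashton, w=40) → cum 160
  km 13 (Denby, w=45) → cum 205
  km 14 (Calder, w=150) → cum 355  ≥ 210 → median here
  km 15 (Elwood, w=40) → cum 395
  km 18 (Brookfield, w=25) → cum 420
Optimal location: km 14.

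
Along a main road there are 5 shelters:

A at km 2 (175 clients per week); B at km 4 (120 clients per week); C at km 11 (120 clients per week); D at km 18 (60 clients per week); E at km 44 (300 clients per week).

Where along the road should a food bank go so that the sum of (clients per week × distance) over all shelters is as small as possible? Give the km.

For a sum of weighted absolute distances on a line, the optimum is the weighted median (not the mean). Total weight W = 775; half-weight = 387.5.
Sort by position and accumulate weight:
  km 2 (A, w=175) → cum 175
  km 4 (B, w=120) → cum 295
  km 11 (C, w=120) → cum 415  ≥ 387.5 → median here
  km 18 (D, w=60) → cum 475
  km 44 (E, w=300) → cum 775
Optimal location: km 11.

x = 11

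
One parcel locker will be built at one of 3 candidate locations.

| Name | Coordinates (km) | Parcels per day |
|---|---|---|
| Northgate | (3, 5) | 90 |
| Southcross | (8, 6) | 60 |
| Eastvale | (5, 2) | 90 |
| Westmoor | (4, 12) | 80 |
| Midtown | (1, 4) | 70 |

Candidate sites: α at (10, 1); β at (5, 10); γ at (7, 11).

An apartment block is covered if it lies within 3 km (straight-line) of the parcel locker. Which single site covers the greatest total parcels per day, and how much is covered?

β, covering 80

Coverage radius r = 3 km; a point is covered iff (Δx)²+(Δy)² ≤ 3² = 9.
  α (10, 1): covers {none} → 0
  β (5, 10): covers {Westmoor} → 80
  γ (7, 11): covers {none} → 0
Maximum coverage at β: 80 parcels per day.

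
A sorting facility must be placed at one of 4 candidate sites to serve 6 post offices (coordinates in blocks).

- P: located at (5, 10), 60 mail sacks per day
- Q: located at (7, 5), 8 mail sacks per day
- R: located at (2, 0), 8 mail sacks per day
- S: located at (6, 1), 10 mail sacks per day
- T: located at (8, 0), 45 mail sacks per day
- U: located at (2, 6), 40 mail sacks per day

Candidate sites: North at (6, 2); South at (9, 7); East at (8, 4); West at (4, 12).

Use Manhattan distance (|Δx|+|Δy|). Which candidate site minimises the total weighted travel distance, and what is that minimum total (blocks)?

North, total 1130 blocks

Total weighted distance at each candidate:
  North (6, 2): total = 1130
  South (9, 7): total = 1334
  East (8, 4): total = 1186
  West (4, 12): total = 1542
Minimum is at North with total 1130 blocks.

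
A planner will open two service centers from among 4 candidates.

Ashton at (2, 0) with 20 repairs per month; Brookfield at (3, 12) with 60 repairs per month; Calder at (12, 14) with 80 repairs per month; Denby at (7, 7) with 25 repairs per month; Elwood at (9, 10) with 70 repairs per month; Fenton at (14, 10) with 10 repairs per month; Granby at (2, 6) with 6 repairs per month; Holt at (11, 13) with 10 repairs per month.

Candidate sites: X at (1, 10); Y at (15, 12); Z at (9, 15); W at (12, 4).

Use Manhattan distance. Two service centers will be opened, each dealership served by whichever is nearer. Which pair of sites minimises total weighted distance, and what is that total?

Evaluate every pair (each demand assigned to the nearer of the two):
  {X, Z}: total = 1525
  {X, Y}: total = 1755
  {Z, W}: total = 1882
  {Y, Z}: total = 2066
  {X, W}: total = 2230
  {Y, W}: total = 2312
Best pair: {X, Z} with total 1525.

{X, Z}, total 1525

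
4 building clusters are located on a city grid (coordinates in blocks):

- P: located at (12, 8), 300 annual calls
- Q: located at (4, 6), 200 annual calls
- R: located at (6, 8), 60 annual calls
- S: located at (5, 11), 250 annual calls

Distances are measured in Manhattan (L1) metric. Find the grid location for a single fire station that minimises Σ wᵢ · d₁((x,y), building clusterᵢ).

Manhattan distance separates: Σwᵢ(|x−xᵢ|+|y−yᵢ|) = Σwᵢ|x−xᵢ| + Σwᵢ|y−yᵢ|, so x and y are optimised independently as 1-D weighted medians.
Total weight W = 810; half = 405.
x-coordinate, sorted with cumulative weight:
  x=4 (Q, w=200) cum 200
  x=5 (S, w=250) cum 450  ← median
  x=6 (R, w=60) cum 510
  x=12 (P, w=300) cum 810
⇒ x* = 5
y-coordinate, sorted with cumulative weight:
  y=6 (Q, w=200) cum 200
  y=8 (P, w=300) cum 500  ← median
  y=8 (R, w=60) cum 560
  y=11 (S, w=250) cum 810
⇒ y* = 8

(5, 8)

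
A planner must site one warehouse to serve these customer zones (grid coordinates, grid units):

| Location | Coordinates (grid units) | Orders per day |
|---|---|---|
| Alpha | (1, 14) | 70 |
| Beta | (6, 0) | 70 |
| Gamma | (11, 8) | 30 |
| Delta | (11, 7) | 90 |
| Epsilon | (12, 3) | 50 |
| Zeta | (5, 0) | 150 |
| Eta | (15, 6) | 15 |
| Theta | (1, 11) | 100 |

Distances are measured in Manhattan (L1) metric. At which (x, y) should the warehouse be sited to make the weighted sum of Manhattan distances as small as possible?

Manhattan distance separates: Σwᵢ(|x−xᵢ|+|y−yᵢ|) = Σwᵢ|x−xᵢ| + Σwᵢ|y−yᵢ|, so x and y are optimised independently as 1-D weighted medians.
Total weight W = 575; half = 287.5.
x-coordinate, sorted with cumulative weight:
  x=1 (Alpha, w=70) cum 70
  x=1 (Theta, w=100) cum 170
  x=5 (Zeta, w=150) cum 320  ← median
  x=6 (Beta, w=70) cum 390
  x=11 (Gamma, w=30) cum 420
  x=11 (Delta, w=90) cum 510
  x=12 (Epsilon, w=50) cum 560
  x=15 (Eta, w=15) cum 575
⇒ x* = 5
y-coordinate, sorted with cumulative weight:
  y=0 (Beta, w=70) cum 70
  y=0 (Zeta, w=150) cum 220
  y=3 (Epsilon, w=50) cum 270
  y=6 (Eta, w=15) cum 285
  y=7 (Delta, w=90) cum 375  ← median
  y=8 (Gamma, w=30) cum 405
  y=11 (Theta, w=100) cum 505
  y=14 (Alpha, w=70) cum 575
⇒ y* = 7

(5, 7)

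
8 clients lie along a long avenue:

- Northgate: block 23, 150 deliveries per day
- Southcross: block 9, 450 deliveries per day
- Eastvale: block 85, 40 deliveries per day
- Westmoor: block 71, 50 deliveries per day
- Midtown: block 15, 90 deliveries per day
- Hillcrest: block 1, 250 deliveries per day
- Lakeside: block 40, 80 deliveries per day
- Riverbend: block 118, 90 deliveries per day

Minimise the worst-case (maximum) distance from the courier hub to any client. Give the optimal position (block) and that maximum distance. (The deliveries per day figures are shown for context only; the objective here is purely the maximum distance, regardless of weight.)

location 59.5, max distance 58.5

The 1-center on a line is the midpoint of the two extreme points: leftmost at 1, rightmost at 118.
Optimal location = (1 + 118)/2 = 59.5; maximum distance = (118 − 1)/2 = 58.5.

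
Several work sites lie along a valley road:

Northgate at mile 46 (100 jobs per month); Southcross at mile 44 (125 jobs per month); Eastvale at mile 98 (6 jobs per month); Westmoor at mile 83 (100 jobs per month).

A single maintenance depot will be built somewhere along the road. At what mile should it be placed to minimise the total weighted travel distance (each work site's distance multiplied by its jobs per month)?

For a sum of weighted absolute distances on a line, the optimum is the weighted median (not the mean). Total weight W = 331; half-weight = 165.5.
Sort by position and accumulate weight:
  mile 44 (Southcross, w=125) → cum 125
  mile 46 (Northgate, w=100) → cum 225  ≥ 165.5 → median here
  mile 83 (Westmoor, w=100) → cum 325
  mile 98 (Eastvale, w=6) → cum 331
Optimal location: mile 46.

x = 46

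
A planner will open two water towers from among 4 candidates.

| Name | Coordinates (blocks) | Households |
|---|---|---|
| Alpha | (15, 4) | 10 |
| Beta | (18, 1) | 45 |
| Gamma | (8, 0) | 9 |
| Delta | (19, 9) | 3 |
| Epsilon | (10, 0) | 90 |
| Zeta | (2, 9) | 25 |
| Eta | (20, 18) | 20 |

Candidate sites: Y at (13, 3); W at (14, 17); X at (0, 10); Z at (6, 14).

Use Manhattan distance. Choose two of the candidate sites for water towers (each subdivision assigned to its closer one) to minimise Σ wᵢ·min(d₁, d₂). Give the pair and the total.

{Y, X}, total 1508

Evaluate every pair (each demand assigned to the nearer of the two):
  {Y, X}: total = 1508
  {Y, W}: total = 1558
  {Y, Z}: total = 1578
  {W, Z}: total = 3208
  {W, X}: total = 3256
  {X, Z}: total = 3568
Best pair: {Y, X} with total 1508.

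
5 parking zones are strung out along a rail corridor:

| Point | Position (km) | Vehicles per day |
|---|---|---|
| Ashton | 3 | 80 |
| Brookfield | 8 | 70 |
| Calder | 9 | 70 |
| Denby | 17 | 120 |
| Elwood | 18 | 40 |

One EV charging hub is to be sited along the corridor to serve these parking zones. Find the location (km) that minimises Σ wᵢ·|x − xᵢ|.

For a sum of weighted absolute distances on a line, the optimum is the weighted median (not the mean). Total weight W = 380; half-weight = 190.
Sort by position and accumulate weight:
  km 3 (Ashton, w=80) → cum 80
  km 8 (Brookfield, w=70) → cum 150
  km 9 (Calder, w=70) → cum 220  ≥ 190 → median here
  km 17 (Denby, w=120) → cum 340
  km 18 (Elwood, w=40) → cum 380
Optimal location: km 9.

x = 9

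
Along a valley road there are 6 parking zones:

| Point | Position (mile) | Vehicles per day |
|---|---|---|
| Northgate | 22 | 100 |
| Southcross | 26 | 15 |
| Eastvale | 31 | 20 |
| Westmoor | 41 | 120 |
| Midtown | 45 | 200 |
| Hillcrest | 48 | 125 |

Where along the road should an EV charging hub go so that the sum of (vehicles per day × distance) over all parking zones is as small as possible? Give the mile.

For a sum of weighted absolute distances on a line, the optimum is the weighted median (not the mean). Total weight W = 580; half-weight = 290.
Sort by position and accumulate weight:
  mile 22 (Northgate, w=100) → cum 100
  mile 26 (Southcross, w=15) → cum 115
  mile 31 (Eastvale, w=20) → cum 135
  mile 41 (Westmoor, w=120) → cum 255
  mile 45 (Midtown, w=200) → cum 455  ≥ 290 → median here
  mile 48 (Hillcrest, w=125) → cum 580
Optimal location: mile 45.

x = 45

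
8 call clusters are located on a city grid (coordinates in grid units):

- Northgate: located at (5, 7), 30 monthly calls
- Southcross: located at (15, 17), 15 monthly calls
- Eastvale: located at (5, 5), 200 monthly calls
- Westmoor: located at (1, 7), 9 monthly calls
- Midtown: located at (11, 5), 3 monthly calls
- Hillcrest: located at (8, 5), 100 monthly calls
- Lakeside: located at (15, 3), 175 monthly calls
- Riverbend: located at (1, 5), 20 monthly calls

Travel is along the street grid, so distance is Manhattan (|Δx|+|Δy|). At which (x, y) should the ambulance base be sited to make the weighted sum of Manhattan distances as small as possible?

Manhattan distance separates: Σwᵢ(|x−xᵢ|+|y−yᵢ|) = Σwᵢ|x−xᵢ| + Σwᵢ|y−yᵢ|, so x and y are optimised independently as 1-D weighted medians.
Total weight W = 552; half = 276.
x-coordinate, sorted with cumulative weight:
  x=1 (Westmoor, w=9) cum 9
  x=1 (Riverbend, w=20) cum 29
  x=5 (Northgate, w=30) cum 59
  x=5 (Eastvale, w=200) cum 259
  x=8 (Hillcrest, w=100) cum 359  ← median
  x=11 (Midtown, w=3) cum 362
  x=15 (Southcross, w=15) cum 377
  x=15 (Lakeside, w=175) cum 552
⇒ x* = 8
y-coordinate, sorted with cumulative weight:
  y=3 (Lakeside, w=175) cum 175
  y=5 (Eastvale, w=200) cum 375  ← median
  y=5 (Midtown, w=3) cum 378
  y=5 (Hillcrest, w=100) cum 478
  y=5 (Riverbend, w=20) cum 498
  y=7 (Northgate, w=30) cum 528
  y=7 (Westmoor, w=9) cum 537
  y=17 (Southcross, w=15) cum 552
⇒ y* = 5

(8, 5)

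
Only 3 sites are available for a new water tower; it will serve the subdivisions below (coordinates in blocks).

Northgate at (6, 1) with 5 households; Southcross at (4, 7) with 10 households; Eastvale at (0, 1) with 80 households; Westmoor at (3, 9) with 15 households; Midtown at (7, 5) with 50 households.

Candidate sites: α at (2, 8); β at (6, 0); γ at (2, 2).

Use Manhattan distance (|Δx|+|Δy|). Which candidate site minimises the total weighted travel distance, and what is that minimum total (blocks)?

γ, total 855 blocks

Total weighted distance at each candidate:
  α (2, 8): total = 1235
  β (6, 0): total = 1135
  γ (2, 2): total = 855
Minimum is at γ with total 855 blocks.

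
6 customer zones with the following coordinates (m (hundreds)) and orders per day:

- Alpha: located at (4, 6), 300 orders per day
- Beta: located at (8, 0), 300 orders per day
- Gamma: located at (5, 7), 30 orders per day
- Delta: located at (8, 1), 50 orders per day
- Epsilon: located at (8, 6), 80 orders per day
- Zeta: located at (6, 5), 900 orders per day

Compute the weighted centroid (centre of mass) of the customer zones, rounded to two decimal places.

(6.14, 4.24)

The minimiser of Σwᵢ‖p−pᵢ‖² is the weighted centroid p* = (Σwᵢpᵢ)/(Σwᵢ).
Σwᵢ = 1660.
Σwᵢxᵢ = 300·4 + 300·8 + 30·5 + 50·8 + 80·8 + 900·6 = 10190.
Σwᵢyᵢ = 300·6 + 300·0 + 30·7 + 50·1 + 80·6 + 900·5 = 7040.
x* = 10190/1660 = 6.14, y* = 7040/1660 = 4.24.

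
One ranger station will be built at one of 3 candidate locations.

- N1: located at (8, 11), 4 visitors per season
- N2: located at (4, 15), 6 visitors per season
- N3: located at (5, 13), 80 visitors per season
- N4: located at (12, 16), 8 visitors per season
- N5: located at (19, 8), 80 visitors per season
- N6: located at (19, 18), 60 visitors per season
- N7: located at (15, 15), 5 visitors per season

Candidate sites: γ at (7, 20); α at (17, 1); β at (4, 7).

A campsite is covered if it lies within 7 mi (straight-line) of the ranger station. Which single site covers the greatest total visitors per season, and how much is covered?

β, covering 84

Coverage radius r = 7 mi; a point is covered iff (Δx)²+(Δy)² ≤ 7² = 49.
  γ (7, 20): covers {N2, N4} → 14
  α (17, 1): covers {none} → 0
  β (4, 7): covers {N1, N3} → 84
Maximum coverage at β: 84 visitors per season.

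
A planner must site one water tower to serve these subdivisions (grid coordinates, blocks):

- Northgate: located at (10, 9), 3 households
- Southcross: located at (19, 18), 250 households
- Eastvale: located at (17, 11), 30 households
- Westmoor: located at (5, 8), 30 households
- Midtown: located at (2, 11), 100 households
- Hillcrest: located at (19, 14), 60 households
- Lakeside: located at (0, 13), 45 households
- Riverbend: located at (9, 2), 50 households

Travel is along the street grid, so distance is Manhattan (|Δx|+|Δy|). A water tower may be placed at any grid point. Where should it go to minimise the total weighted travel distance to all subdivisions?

(19, 14)

Manhattan distance separates: Σwᵢ(|x−xᵢ|+|y−yᵢ|) = Σwᵢ|x−xᵢ| + Σwᵢ|y−yᵢ|, so x and y are optimised independently as 1-D weighted medians.
Total weight W = 568; half = 284.
x-coordinate, sorted with cumulative weight:
  x=0 (Lakeside, w=45) cum 45
  x=2 (Midtown, w=100) cum 145
  x=5 (Westmoor, w=30) cum 175
  x=9 (Riverbend, w=50) cum 225
  x=10 (Northgate, w=3) cum 228
  x=17 (Eastvale, w=30) cum 258
  x=19 (Southcross, w=250) cum 508  ← median
  x=19 (Hillcrest, w=60) cum 568
⇒ x* = 19
y-coordinate, sorted with cumulative weight:
  y=2 (Riverbend, w=50) cum 50
  y=8 (Westmoor, w=30) cum 80
  y=9 (Northgate, w=3) cum 83
  y=11 (Eastvale, w=30) cum 113
  y=11 (Midtown, w=100) cum 213
  y=13 (Lakeside, w=45) cum 258
  y=14 (Hillcrest, w=60) cum 318  ← median
  y=18 (Southcross, w=250) cum 568
⇒ y* = 14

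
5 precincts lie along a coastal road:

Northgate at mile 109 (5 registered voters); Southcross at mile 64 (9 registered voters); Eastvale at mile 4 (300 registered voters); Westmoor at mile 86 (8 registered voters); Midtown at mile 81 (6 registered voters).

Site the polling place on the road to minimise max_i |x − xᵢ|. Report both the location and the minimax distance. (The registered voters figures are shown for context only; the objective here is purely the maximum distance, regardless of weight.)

location 56.5, max distance 52.5

The 1-center on a line is the midpoint of the two extreme points: leftmost at 4, rightmost at 109.
Optimal location = (4 + 109)/2 = 56.5; maximum distance = (109 − 4)/2 = 52.5.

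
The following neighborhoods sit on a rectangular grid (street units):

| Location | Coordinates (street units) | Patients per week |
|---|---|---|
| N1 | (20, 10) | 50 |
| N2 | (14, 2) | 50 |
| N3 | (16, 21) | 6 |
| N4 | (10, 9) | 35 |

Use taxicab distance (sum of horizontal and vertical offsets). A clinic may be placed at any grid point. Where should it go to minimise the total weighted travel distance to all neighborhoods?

Manhattan distance separates: Σwᵢ(|x−xᵢ|+|y−yᵢ|) = Σwᵢ|x−xᵢ| + Σwᵢ|y−yᵢ|, so x and y are optimised independently as 1-D weighted medians.
Total weight W = 141; half = 70.5.
x-coordinate, sorted with cumulative weight:
  x=10 (N4, w=35) cum 35
  x=14 (N2, w=50) cum 85  ← median
  x=16 (N3, w=6) cum 91
  x=20 (N1, w=50) cum 141
⇒ x* = 14
y-coordinate, sorted with cumulative weight:
  y=2 (N2, w=50) cum 50
  y=9 (N4, w=35) cum 85  ← median
  y=10 (N1, w=50) cum 135
  y=21 (N3, w=6) cum 141
⇒ y* = 9

(14, 9)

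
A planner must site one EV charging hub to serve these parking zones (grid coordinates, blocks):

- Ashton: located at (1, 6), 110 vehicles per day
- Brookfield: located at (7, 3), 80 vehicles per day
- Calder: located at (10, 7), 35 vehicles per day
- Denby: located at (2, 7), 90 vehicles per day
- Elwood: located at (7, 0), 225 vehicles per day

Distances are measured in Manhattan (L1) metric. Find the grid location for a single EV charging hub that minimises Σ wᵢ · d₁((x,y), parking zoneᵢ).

Manhattan distance separates: Σwᵢ(|x−xᵢ|+|y−yᵢ|) = Σwᵢ|x−xᵢ| + Σwᵢ|y−yᵢ|, so x and y are optimised independently as 1-D weighted medians.
Total weight W = 540; half = 270.
x-coordinate, sorted with cumulative weight:
  x=1 (Ashton, w=110) cum 110
  x=2 (Denby, w=90) cum 200
  x=7 (Brookfield, w=80) cum 280  ← median
  x=7 (Elwood, w=225) cum 505
  x=10 (Calder, w=35) cum 540
⇒ x* = 7
y-coordinate, sorted with cumulative weight:
  y=0 (Elwood, w=225) cum 225
  y=3 (Brookfield, w=80) cum 305  ← median
  y=6 (Ashton, w=110) cum 415
  y=7 (Calder, w=35) cum 450
  y=7 (Denby, w=90) cum 540
⇒ y* = 3

(7, 3)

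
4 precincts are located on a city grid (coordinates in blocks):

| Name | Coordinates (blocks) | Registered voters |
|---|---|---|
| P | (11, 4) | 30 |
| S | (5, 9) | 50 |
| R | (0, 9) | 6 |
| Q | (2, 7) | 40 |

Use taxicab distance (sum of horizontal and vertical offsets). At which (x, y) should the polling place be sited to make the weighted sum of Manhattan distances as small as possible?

Manhattan distance separates: Σwᵢ(|x−xᵢ|+|y−yᵢ|) = Σwᵢ|x−xᵢ| + Σwᵢ|y−yᵢ|, so x and y are optimised independently as 1-D weighted medians.
Total weight W = 126; half = 63.
x-coordinate, sorted with cumulative weight:
  x=0 (R, w=6) cum 6
  x=2 (Q, w=40) cum 46
  x=5 (S, w=50) cum 96  ← median
  x=11 (P, w=30) cum 126
⇒ x* = 5
y-coordinate, sorted with cumulative weight:
  y=4 (P, w=30) cum 30
  y=7 (Q, w=40) cum 70  ← median
  y=9 (S, w=50) cum 120
  y=9 (R, w=6) cum 126
⇒ y* = 7

(5, 7)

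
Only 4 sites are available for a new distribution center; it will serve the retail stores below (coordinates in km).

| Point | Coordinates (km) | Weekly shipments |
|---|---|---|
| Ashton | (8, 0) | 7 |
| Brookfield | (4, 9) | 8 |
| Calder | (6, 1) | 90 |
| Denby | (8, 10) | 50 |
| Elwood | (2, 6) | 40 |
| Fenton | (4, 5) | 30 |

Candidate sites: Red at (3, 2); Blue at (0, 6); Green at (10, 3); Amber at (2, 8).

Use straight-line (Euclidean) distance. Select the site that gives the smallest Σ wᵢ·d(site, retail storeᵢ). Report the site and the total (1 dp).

Total weighted distance at each candidate:
  Red (3, 2): total = 1110.4
  Blue (0, 6): total = 1463.8
  Green (10, 3): total = 1391.1
  Amber (2, 8): total = 1317.9
Minimum is at Red with total 1110.4 km.

Red, total 1110.4 km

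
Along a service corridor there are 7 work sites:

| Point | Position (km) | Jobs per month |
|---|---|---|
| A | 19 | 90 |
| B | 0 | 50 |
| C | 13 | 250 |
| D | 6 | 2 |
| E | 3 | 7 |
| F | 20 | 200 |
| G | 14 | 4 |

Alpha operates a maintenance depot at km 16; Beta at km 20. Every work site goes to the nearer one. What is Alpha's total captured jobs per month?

The indifferent point is the midpoint (16+20)/2 = 18; work sites left of it (closer to Alpha at 16) go to Alpha, those right go to Beta.
  B at 0 (w=50) → Alpha
  E at 3 (w=7) → Alpha
  D at 6 (w=2) → Alpha
  C at 13 (w=250) → Alpha
  G at 14 (w=4) → Alpha
  A at 19 (w=90) → Beta
  F at 20 (w=200) → Beta
Alpha captures 313; Beta captures 290.

313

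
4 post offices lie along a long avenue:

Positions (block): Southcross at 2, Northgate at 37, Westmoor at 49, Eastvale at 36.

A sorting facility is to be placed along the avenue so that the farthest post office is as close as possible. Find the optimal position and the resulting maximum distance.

location 25.5, max distance 23.5

The 1-center on a line is the midpoint of the two extreme points: leftmost at 2, rightmost at 49.
Optimal location = (2 + 49)/2 = 25.5; maximum distance = (49 − 2)/2 = 23.5.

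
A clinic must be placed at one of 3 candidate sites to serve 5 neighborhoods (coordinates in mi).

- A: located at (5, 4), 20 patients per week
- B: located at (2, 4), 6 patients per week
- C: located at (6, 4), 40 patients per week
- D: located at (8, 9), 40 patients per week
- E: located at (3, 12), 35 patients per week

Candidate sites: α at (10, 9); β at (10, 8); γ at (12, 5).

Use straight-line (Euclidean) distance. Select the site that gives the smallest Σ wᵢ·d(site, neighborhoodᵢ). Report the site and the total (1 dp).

Total weighted distance at each candidate:
  α (10, 9): total = 800.7
  β (10, 8): total = 779.6
  γ (12, 5): total = 1070.4
Minimum is at β with total 779.6 mi.

β, total 779.6 mi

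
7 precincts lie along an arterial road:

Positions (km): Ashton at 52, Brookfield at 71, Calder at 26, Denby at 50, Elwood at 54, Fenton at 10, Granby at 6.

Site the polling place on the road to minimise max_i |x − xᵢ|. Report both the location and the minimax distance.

The 1-center on a line is the midpoint of the two extreme points: leftmost at 6, rightmost at 71.
Optimal location = (6 + 71)/2 = 38.5; maximum distance = (71 − 6)/2 = 32.5.

location 38.5, max distance 32.5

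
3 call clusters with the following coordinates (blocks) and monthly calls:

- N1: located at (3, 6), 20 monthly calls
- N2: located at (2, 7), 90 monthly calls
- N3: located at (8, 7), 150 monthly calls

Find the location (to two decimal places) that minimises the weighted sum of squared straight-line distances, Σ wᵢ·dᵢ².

(5.54, 6.92)

The minimiser of Σwᵢ‖p−pᵢ‖² is the weighted centroid p* = (Σwᵢpᵢ)/(Σwᵢ).
Σwᵢ = 260.
Σwᵢxᵢ = 20·3 + 90·2 + 150·8 = 1440.
Σwᵢyᵢ = 20·6 + 90·7 + 150·7 = 1800.
x* = 1440/260 = 5.54, y* = 1800/260 = 6.92.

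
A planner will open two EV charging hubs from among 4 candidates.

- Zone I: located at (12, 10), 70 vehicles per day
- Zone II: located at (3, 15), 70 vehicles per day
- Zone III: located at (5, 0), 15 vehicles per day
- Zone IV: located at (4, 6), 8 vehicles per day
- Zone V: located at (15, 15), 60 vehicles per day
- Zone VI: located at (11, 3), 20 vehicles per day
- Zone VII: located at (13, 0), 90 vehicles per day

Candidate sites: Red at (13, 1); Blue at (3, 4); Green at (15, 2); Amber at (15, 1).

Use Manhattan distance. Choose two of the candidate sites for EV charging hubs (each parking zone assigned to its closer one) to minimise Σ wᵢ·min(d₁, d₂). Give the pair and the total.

Evaluate every pair (each demand assigned to the nearer of the two):
  {Red, Blue}: total = 2714
  {Blue, Green}: total = 2894
  {Blue, Amber}: total = 2954
  {Red, Green}: total = 3577
  {Red, Amber}: total = 3637
  {Green, Amber}: total = 3955
Best pair: {Red, Blue} with total 2714.

{Red, Blue}, total 2714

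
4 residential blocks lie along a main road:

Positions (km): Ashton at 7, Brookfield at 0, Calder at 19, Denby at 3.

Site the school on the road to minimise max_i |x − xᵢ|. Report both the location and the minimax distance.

location 9.5, max distance 9.5

The 1-center on a line is the midpoint of the two extreme points: leftmost at 0, rightmost at 19.
Optimal location = (0 + 19)/2 = 9.5; maximum distance = (19 − 0)/2 = 9.5.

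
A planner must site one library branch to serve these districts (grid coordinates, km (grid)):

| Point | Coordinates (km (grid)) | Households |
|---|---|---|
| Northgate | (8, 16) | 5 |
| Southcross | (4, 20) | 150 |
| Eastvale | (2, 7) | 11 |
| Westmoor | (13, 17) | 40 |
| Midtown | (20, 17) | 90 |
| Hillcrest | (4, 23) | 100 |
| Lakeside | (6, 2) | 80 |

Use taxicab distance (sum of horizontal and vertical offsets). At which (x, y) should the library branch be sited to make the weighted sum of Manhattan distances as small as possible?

(4, 20)

Manhattan distance separates: Σwᵢ(|x−xᵢ|+|y−yᵢ|) = Σwᵢ|x−xᵢ| + Σwᵢ|y−yᵢ|, so x and y are optimised independently as 1-D weighted medians.
Total weight W = 476; half = 238.
x-coordinate, sorted with cumulative weight:
  x=2 (Eastvale, w=11) cum 11
  x=4 (Southcross, w=150) cum 161
  x=4 (Hillcrest, w=100) cum 261  ← median
  x=6 (Lakeside, w=80) cum 341
  x=8 (Northgate, w=5) cum 346
  x=13 (Westmoor, w=40) cum 386
  x=20 (Midtown, w=90) cum 476
⇒ x* = 4
y-coordinate, sorted with cumulative weight:
  y=2 (Lakeside, w=80) cum 80
  y=7 (Eastvale, w=11) cum 91
  y=16 (Northgate, w=5) cum 96
  y=17 (Westmoor, w=40) cum 136
  y=17 (Midtown, w=90) cum 226
  y=20 (Southcross, w=150) cum 376  ← median
  y=23 (Hillcrest, w=100) cum 476
⇒ y* = 20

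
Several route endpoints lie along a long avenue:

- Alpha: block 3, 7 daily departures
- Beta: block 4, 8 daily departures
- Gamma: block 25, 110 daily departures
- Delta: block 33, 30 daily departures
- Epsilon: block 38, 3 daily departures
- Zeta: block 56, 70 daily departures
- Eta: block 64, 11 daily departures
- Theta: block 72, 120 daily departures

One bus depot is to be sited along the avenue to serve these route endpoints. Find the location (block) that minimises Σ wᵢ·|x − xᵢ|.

x = 56

For a sum of weighted absolute distances on a line, the optimum is the weighted median (not the mean). Total weight W = 359; half-weight = 179.5.
Sort by position and accumulate weight:
  block 3 (Alpha, w=7) → cum 7
  block 4 (Beta, w=8) → cum 15
  block 25 (Gamma, w=110) → cum 125
  block 33 (Delta, w=30) → cum 155
  block 38 (Epsilon, w=3) → cum 158
  block 56 (Zeta, w=70) → cum 228  ≥ 179.5 → median here
  block 64 (Eta, w=11) → cum 239
  block 72 (Theta, w=120) → cum 359
Optimal location: block 56.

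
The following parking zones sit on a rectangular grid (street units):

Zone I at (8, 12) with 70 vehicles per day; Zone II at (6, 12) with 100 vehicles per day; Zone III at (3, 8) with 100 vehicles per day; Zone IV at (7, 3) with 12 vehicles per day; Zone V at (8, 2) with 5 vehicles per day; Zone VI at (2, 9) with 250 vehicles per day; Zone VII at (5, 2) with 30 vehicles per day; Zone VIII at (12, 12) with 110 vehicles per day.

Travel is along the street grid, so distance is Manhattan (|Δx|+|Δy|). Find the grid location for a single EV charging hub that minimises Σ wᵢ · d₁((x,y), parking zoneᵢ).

Manhattan distance separates: Σwᵢ(|x−xᵢ|+|y−yᵢ|) = Σwᵢ|x−xᵢ| + Σwᵢ|y−yᵢ|, so x and y are optimised independently as 1-D weighted medians.
Total weight W = 677; half = 338.5.
x-coordinate, sorted with cumulative weight:
  x=2 (Zone VI, w=250) cum 250
  x=3 (Zone III, w=100) cum 350  ← median
  x=5 (Zone VII, w=30) cum 380
  x=6 (Zone II, w=100) cum 480
  x=7 (Zone IV, w=12) cum 492
  x=8 (Zone I, w=70) cum 562
  x=8 (Zone V, w=5) cum 567
  x=12 (Zone VIII, w=110) cum 677
⇒ x* = 3
y-coordinate, sorted with cumulative weight:
  y=2 (Zone V, w=5) cum 5
  y=2 (Zone VII, w=30) cum 35
  y=3 (Zone IV, w=12) cum 47
  y=8 (Zone III, w=100) cum 147
  y=9 (Zone VI, w=250) cum 397  ← median
  y=12 (Zone I, w=70) cum 467
  y=12 (Zone II, w=100) cum 567
  y=12 (Zone VIII, w=110) cum 677
⇒ y* = 9

(3, 9)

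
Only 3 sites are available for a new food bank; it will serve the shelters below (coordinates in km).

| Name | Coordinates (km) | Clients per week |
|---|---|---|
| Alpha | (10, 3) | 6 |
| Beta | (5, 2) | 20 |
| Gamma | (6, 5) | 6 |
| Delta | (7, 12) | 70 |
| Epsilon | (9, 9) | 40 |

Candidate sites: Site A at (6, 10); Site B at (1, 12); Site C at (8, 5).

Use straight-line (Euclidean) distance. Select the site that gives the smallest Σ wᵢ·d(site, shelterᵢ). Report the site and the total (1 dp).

Total weighted distance at each candidate:
  Site A (6, 10): total = 522.6
  Site B (1, 12): total = 1105.1
  Site C (8, 5): total = 773.7
Minimum is at Site A with total 522.6 km.

Site A, total 522.6 km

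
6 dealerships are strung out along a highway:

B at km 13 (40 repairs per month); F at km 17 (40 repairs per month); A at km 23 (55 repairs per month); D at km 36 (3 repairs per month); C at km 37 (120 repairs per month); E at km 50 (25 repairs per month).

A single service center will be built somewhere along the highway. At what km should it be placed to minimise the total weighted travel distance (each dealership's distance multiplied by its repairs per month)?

x = 37

For a sum of weighted absolute distances on a line, the optimum is the weighted median (not the mean). Total weight W = 283; half-weight = 141.5.
Sort by position and accumulate weight:
  km 13 (B, w=40) → cum 40
  km 17 (F, w=40) → cum 80
  km 23 (A, w=55) → cum 135
  km 36 (D, w=3) → cum 138
  km 37 (C, w=120) → cum 258  ≥ 141.5 → median here
  km 50 (E, w=25) → cum 283
Optimal location: km 37.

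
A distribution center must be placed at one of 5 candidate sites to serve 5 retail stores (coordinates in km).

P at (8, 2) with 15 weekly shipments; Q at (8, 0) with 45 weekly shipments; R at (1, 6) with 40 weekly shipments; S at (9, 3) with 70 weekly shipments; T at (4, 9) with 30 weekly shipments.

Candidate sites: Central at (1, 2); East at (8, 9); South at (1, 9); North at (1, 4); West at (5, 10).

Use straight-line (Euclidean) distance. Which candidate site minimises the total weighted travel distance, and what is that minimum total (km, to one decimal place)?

North, total 1291.3 km

Total weighted distance at each candidate:
  Central (1, 2): total = 1385.4
  East (8, 9): total = 1360.4
  South (1, 9): total = 1571.6
  North (1, 4): total = 1291.3
  West (5, 10): total = 1431.0
Minimum is at North with total 1291.3 km.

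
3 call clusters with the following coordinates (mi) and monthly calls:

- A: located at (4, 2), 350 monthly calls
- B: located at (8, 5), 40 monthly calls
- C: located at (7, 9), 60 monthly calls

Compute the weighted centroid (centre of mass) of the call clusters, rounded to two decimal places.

(4.76, 3.20)

The minimiser of Σwᵢ‖p−pᵢ‖² is the weighted centroid p* = (Σwᵢpᵢ)/(Σwᵢ).
Σwᵢ = 450.
Σwᵢxᵢ = 350·4 + 40·8 + 60·7 = 2140.
Σwᵢyᵢ = 350·2 + 40·5 + 60·9 = 1440.
x* = 2140/450 = 4.76, y* = 1440/450 = 3.20.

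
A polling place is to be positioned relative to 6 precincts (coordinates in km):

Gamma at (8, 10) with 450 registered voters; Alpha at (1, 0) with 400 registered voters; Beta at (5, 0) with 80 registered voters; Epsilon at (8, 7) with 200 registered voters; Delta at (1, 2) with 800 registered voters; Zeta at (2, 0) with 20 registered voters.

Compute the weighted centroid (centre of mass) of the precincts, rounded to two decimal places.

The minimiser of Σwᵢ‖p−pᵢ‖² is the weighted centroid p* = (Σwᵢpᵢ)/(Σwᵢ).
Σwᵢ = 1950.
Σwᵢxᵢ = 450·8 + 400·1 + 80·5 + 200·8 + 800·1 + 20·2 = 6840.
Σwᵢyᵢ = 450·10 + 400·0 + 80·0 + 200·7 + 800·2 + 20·0 = 7500.
x* = 6840/1950 = 3.51, y* = 7500/1950 = 3.85.

(3.51, 3.85)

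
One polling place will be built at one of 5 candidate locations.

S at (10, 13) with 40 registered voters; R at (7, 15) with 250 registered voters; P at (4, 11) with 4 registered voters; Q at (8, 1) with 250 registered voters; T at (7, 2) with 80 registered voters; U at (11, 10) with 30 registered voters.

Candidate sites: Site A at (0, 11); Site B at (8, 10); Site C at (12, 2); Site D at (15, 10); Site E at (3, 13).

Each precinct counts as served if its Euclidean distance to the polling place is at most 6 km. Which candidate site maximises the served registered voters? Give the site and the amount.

Coverage radius r = 6 km; a point is covered iff (Δx)²+(Δy)² ≤ 6² = 36.
  Site A (0, 11): covers {P} → 4
  Site B (8, 10): covers {S, R, P, U} → 324
  Site C (12, 2): covers {Q, T} → 330
  Site D (15, 10): covers {S, U} → 70
  Site E (3, 13): covers {R, P} → 254
Maximum coverage at Site C: 330 registered voters.

Site C, covering 330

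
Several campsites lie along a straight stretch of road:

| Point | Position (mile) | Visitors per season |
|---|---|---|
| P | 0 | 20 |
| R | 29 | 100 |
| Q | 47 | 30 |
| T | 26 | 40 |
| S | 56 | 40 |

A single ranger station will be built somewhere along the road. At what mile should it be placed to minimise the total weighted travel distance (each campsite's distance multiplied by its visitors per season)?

x = 29

For a sum of weighted absolute distances on a line, the optimum is the weighted median (not the mean). Total weight W = 230; half-weight = 115.
Sort by position and accumulate weight:
  mile 0 (P, w=20) → cum 20
  mile 26 (T, w=40) → cum 60
  mile 29 (R, w=100) → cum 160  ≥ 115 → median here
  mile 47 (Q, w=30) → cum 190
  mile 56 (S, w=40) → cum 230
Optimal location: mile 29.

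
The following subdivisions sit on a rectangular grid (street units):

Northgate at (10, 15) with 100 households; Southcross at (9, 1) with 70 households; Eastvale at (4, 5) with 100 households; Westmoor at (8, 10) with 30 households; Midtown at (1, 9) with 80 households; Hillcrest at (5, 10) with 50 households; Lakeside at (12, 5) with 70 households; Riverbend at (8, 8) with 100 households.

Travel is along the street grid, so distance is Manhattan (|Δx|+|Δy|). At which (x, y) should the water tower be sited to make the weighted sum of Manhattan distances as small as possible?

(8, 8)

Manhattan distance separates: Σwᵢ(|x−xᵢ|+|y−yᵢ|) = Σwᵢ|x−xᵢ| + Σwᵢ|y−yᵢ|, so x and y are optimised independently as 1-D weighted medians.
Total weight W = 600; half = 300.
x-coordinate, sorted with cumulative weight:
  x=1 (Midtown, w=80) cum 80
  x=4 (Eastvale, w=100) cum 180
  x=5 (Hillcrest, w=50) cum 230
  x=8 (Westmoor, w=30) cum 260
  x=8 (Riverbend, w=100) cum 360  ← median
  x=9 (Southcross, w=70) cum 430
  x=10 (Northgate, w=100) cum 530
  x=12 (Lakeside, w=70) cum 600
⇒ x* = 8
y-coordinate, sorted with cumulative weight:
  y=1 (Southcross, w=70) cum 70
  y=5 (Eastvale, w=100) cum 170
  y=5 (Lakeside, w=70) cum 240
  y=8 (Riverbend, w=100) cum 340  ← median
  y=9 (Midtown, w=80) cum 420
  y=10 (Westmoor, w=30) cum 450
  y=10 (Hillcrest, w=50) cum 500
  y=15 (Northgate, w=100) cum 600
⇒ y* = 8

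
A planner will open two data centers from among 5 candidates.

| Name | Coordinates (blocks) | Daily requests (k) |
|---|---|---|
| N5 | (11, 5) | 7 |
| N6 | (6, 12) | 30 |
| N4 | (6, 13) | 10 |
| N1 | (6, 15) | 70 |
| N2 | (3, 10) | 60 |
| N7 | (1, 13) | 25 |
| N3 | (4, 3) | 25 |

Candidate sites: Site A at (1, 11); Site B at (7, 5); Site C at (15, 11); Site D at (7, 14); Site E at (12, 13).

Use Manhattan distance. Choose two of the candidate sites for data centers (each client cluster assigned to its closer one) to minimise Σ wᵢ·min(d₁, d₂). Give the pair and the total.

{Site A, Site D}, total 846

Evaluate every pair (each demand assigned to the nearer of the two):
  {Site A, Site D}: total = 846
  {Site B, Site D}: total = 1058
  {Site A, Site B}: total = 1263
  {Site D, Site E}: total = 1318
  {Site C, Site D}: total = 1325
  {Site A, Site E}: total = 1368
  {Site A, Site C}: total = 1455
  {Site B, Site E}: total = 1798
  {Site B, Site C}: total = 2143
  {Site C, Site E}: total = 2338
Best pair: {Site A, Site D} with total 846.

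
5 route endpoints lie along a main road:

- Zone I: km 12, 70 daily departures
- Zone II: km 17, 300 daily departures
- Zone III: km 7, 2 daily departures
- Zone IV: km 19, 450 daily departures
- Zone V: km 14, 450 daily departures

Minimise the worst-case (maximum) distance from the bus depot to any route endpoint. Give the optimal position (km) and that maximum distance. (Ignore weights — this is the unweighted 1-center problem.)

location 13, max distance 6

The 1-center on a line is the midpoint of the two extreme points: leftmost at 7, rightmost at 19.
Optimal location = (7 + 19)/2 = 13; maximum distance = (19 − 7)/2 = 6.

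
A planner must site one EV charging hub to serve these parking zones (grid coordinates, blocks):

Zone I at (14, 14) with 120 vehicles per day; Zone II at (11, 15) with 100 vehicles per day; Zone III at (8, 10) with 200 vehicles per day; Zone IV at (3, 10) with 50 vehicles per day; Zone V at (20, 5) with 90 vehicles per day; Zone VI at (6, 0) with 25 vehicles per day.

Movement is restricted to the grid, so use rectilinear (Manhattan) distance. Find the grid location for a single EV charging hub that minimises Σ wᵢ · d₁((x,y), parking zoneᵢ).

Manhattan distance separates: Σwᵢ(|x−xᵢ|+|y−yᵢ|) = Σwᵢ|x−xᵢ| + Σwᵢ|y−yᵢ|, so x and y are optimised independently as 1-D weighted medians.
Total weight W = 585; half = 292.5.
x-coordinate, sorted with cumulative weight:
  x=3 (Zone IV, w=50) cum 50
  x=6 (Zone VI, w=25) cum 75
  x=8 (Zone III, w=200) cum 275
  x=11 (Zone II, w=100) cum 375  ← median
  x=14 (Zone I, w=120) cum 495
  x=20 (Zone V, w=90) cum 585
⇒ x* = 11
y-coordinate, sorted with cumulative weight:
  y=0 (Zone VI, w=25) cum 25
  y=5 (Zone V, w=90) cum 115
  y=10 (Zone III, w=200) cum 315  ← median
  y=10 (Zone IV, w=50) cum 365
  y=14 (Zone I, w=120) cum 485
  y=15 (Zone II, w=100) cum 585
⇒ y* = 10

(11, 10)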